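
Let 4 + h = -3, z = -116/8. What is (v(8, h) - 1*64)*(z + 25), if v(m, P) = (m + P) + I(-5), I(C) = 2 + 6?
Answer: -1155/2 ≈ -577.50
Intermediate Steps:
z = -29/2 (z = -116*1/8 = -29/2 ≈ -14.500)
h = -7 (h = -4 - 3 = -7)
I(C) = 8
v(m, P) = 8 + P + m (v(m, P) = (m + P) + 8 = (P + m) + 8 = 8 + P + m)
(v(8, h) - 1*64)*(z + 25) = ((8 - 7 + 8) - 1*64)*(-29/2 + 25) = (9 - 64)*(21/2) = -55*21/2 = -1155/2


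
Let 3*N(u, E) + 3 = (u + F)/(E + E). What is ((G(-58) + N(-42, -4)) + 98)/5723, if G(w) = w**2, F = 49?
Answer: 83057/137352 ≈ 0.60470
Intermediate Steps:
N(u, E) = -1 + (49 + u)/(6*E) (N(u, E) = -1 + ((u + 49)/(E + E))/3 = -1 + ((49 + u)/((2*E)))/3 = -1 + ((49 + u)*(1/(2*E)))/3 = -1 + ((49 + u)/(2*E))/3 = -1 + (49 + u)/(6*E))
((G(-58) + N(-42, -4)) + 98)/5723 = (((-58)**2 + (1/6)*(49 - 42 - 6*(-4))/(-4)) + 98)/5723 = ((3364 + (1/6)*(-1/4)*(49 - 42 + 24)) + 98)*(1/5723) = ((3364 + (1/6)*(-1/4)*31) + 98)*(1/5723) = ((3364 - 31/24) + 98)*(1/5723) = (80705/24 + 98)*(1/5723) = (83057/24)*(1/5723) = 83057/137352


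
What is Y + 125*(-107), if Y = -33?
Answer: -13408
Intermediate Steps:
Y + 125*(-107) = -33 + 125*(-107) = -33 - 13375 = -13408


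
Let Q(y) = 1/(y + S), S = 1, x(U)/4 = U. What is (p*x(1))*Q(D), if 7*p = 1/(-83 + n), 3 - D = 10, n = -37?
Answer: 1/1260 ≈ 0.00079365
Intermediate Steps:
x(U) = 4*U
D = -7 (D = 3 - 1*10 = 3 - 10 = -7)
Q(y) = 1/(1 + y) (Q(y) = 1/(y + 1) = 1/(1 + y))
p = -1/840 (p = 1/(7*(-83 - 37)) = (1/7)/(-120) = (1/7)*(-1/120) = -1/840 ≈ -0.0011905)
(p*x(1))*Q(D) = (-1/210)/(1 - 7) = -1/840*4/(-6) = -1/210*(-1/6) = 1/1260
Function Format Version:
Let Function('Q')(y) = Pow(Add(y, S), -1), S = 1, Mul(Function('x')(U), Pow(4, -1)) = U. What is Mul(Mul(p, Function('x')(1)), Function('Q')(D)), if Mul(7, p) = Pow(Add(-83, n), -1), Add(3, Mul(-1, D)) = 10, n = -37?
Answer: Rational(1, 1260) ≈ 0.00079365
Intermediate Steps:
Function('x')(U) = Mul(4, U)
D = -7 (D = Add(3, Mul(-1, 10)) = Add(3, -10) = -7)
Function('Q')(y) = Pow(Add(1, y), -1) (Function('Q')(y) = Pow(Add(y, 1), -1) = Pow(Add(1, y), -1))
p = Rational(-1, 840) (p = Mul(Rational(1, 7), Pow(Add(-83, -37), -1)) = Mul(Rational(1, 7), Pow(-120, -1)) = Mul(Rational(1, 7), Rational(-1, 120)) = Rational(-1, 840) ≈ -0.0011905)
Mul(Mul(p, Function('x')(1)), Function('Q')(D)) = Mul(Mul(Rational(-1, 840), Mul(4, 1)), Pow(Add(1, -7), -1)) = Mul(Mul(Rational(-1, 840), 4), Pow(-6, -1)) = Mul(Rational(-1, 210), Rational(-1, 6)) = Rational(1, 1260)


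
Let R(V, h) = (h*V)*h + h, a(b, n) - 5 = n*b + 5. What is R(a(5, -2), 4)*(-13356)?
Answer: -53424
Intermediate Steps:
a(b, n) = 10 + b*n (a(b, n) = 5 + (n*b + 5) = 5 + (b*n + 5) = 5 + (5 + b*n) = 10 + b*n)
R(V, h) = h + V*h**2 (R(V, h) = (V*h)*h + h = V*h**2 + h = h + V*h**2)
R(a(5, -2), 4)*(-13356) = (4*(1 + (10 + 5*(-2))*4))*(-13356) = (4*(1 + (10 - 10)*4))*(-13356) = (4*(1 + 0*4))*(-13356) = (4*(1 + 0))*(-13356) = (4*1)*(-13356) = 4*(-13356) = -53424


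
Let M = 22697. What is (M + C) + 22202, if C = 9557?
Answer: 54456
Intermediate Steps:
(M + C) + 22202 = (22697 + 9557) + 22202 = 32254 + 22202 = 54456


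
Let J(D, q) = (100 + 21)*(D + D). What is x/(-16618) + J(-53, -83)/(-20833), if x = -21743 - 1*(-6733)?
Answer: 262922899/173101397 ≈ 1.5189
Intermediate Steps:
J(D, q) = 242*D (J(D, q) = 121*(2*D) = 242*D)
x = -15010 (x = -21743 + 6733 = -15010)
x/(-16618) + J(-53, -83)/(-20833) = -15010/(-16618) + (242*(-53))/(-20833) = -15010*(-1/16618) - 12826*(-1/20833) = 7505/8309 + 12826/20833 = 262922899/173101397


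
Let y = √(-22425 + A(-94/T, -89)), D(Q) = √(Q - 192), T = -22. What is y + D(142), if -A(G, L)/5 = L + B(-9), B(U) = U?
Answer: I*(√21935 + 5*√2) ≈ 155.18*I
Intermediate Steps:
A(G, L) = 45 - 5*L (A(G, L) = -5*(L - 9) = -5*(-9 + L) = 45 - 5*L)
D(Q) = √(-192 + Q)
y = I*√21935 (y = √(-22425 + (45 - 5*(-89))) = √(-22425 + (45 + 445)) = √(-22425 + 490) = √(-21935) = I*√21935 ≈ 148.1*I)
y + D(142) = I*√21935 + √(-192 + 142) = I*√21935 + √(-50) = I*√21935 + 5*I*√2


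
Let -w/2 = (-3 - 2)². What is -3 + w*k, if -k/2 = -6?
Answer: -603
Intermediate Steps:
w = -50 (w = -2*(-3 - 2)² = -2*(-5)² = -2*25 = -50)
k = 12 (k = -2*(-6) = 12)
-3 + w*k = -3 - 50*12 = -3 - 600 = -603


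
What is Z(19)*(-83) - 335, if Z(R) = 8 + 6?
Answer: -1497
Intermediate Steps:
Z(R) = 14
Z(19)*(-83) - 335 = 14*(-83) - 335 = -1162 - 335 = -1497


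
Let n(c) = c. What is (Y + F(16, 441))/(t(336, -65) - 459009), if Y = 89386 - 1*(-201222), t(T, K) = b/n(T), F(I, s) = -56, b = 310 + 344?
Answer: -16270912/25704395 ≈ -0.63300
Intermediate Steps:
b = 654
t(T, K) = 654/T
Y = 290608 (Y = 89386 + 201222 = 290608)
(Y + F(16, 441))/(t(336, -65) - 459009) = (290608 - 56)/(654/336 - 459009) = 290552/(654*(1/336) - 459009) = 290552/(109/56 - 459009) = 290552/(-25704395/56) = 290552*(-56/25704395) = -16270912/25704395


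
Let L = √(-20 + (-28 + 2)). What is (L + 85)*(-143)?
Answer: -12155 - 143*I*√46 ≈ -12155.0 - 969.87*I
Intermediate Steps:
L = I*√46 (L = √(-20 - 26) = √(-46) = I*√46 ≈ 6.7823*I)
(L + 85)*(-143) = (I*√46 + 85)*(-143) = (85 + I*√46)*(-143) = -12155 - 143*I*√46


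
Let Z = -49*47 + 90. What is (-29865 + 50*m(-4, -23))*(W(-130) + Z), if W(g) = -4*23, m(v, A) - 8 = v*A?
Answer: 57313825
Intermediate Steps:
m(v, A) = 8 + A*v (m(v, A) = 8 + v*A = 8 + A*v)
W(g) = -92
Z = -2213 (Z = -2303 + 90 = -2213)
(-29865 + 50*m(-4, -23))*(W(-130) + Z) = (-29865 + 50*(8 - 23*(-4)))*(-92 - 2213) = (-29865 + 50*(8 + 92))*(-2305) = (-29865 + 50*100)*(-2305) = (-29865 + 5000)*(-2305) = -24865*(-2305) = 57313825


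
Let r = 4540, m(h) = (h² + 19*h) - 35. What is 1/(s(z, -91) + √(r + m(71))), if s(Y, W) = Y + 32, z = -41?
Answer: 9/10814 + √10895/10814 ≈ 0.010484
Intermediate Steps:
m(h) = -35 + h² + 19*h
s(Y, W) = 32 + Y
1/(s(z, -91) + √(r + m(71))) = 1/((32 - 41) + √(4540 + (-35 + 71² + 19*71))) = 1/(-9 + √(4540 + (-35 + 5041 + 1349))) = 1/(-9 + √(4540 + 6355)) = 1/(-9 + √10895)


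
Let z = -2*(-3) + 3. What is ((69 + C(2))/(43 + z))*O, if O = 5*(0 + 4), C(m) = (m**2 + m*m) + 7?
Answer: 420/13 ≈ 32.308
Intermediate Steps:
C(m) = 7 + 2*m**2 (C(m) = (m**2 + m**2) + 7 = 2*m**2 + 7 = 7 + 2*m**2)
z = 9 (z = 6 + 3 = 9)
O = 20 (O = 5*4 = 20)
((69 + C(2))/(43 + z))*O = ((69 + (7 + 2*2**2))/(43 + 9))*20 = ((69 + (7 + 2*4))/52)*20 = ((69 + (7 + 8))*(1/52))*20 = ((69 + 15)*(1/52))*20 = (84*(1/52))*20 = (21/13)*20 = 420/13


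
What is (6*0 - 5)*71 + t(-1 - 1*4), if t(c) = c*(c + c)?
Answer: -305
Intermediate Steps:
t(c) = 2*c² (t(c) = c*(2*c) = 2*c²)
(6*0 - 5)*71 + t(-1 - 1*4) = (6*0 - 5)*71 + 2*(-1 - 1*4)² = (0 - 5)*71 + 2*(-1 - 4)² = -5*71 + 2*(-5)² = -355 + 2*25 = -355 + 50 = -305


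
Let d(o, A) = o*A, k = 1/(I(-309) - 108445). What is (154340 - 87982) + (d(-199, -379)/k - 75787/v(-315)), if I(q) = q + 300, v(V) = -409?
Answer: -3345473819597/409 ≈ -8.1796e+9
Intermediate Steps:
I(q) = 300 + q
k = -1/108454 (k = 1/((300 - 309) - 108445) = 1/(-9 - 108445) = 1/(-108454) = -1/108454 ≈ -9.2205e-6)
d(o, A) = A*o
(154340 - 87982) + (d(-199, -379)/k - 75787/v(-315)) = (154340 - 87982) + ((-379*(-199))/(-1/108454) - 75787/(-409)) = 66358 + (75421*(-108454) - 75787*(-1/409)) = 66358 + (-8179709134 + 75787/409) = 66358 - 3345500960019/409 = -3345473819597/409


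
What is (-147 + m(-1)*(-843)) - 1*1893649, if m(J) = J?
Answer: -1892953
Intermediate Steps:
(-147 + m(-1)*(-843)) - 1*1893649 = (-147 - 1*(-843)) - 1*1893649 = (-147 + 843) - 1893649 = 696 - 1893649 = -1892953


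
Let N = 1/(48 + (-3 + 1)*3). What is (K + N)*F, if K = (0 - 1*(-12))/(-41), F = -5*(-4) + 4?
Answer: -1852/287 ≈ -6.4530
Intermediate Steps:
F = 24 (F = 20 + 4 = 24)
N = 1/42 (N = 1/(48 - 2*3) = 1/(48 - 6) = 1/42 ≈ 0.023810)
K = -12/41 (K = (0 + 12)*(-1/41) = 12*(-1/41) = -12/41 ≈ -0.29268)
(K + N)*F = (-12/41 + 1/42)*24 = -463/1722*24 = -1852/287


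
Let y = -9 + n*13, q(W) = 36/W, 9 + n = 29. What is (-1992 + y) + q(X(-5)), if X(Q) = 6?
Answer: -1735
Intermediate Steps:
n = 20 (n = -9 + 29 = 20)
y = 251 (y = -9 + 20*13 = -9 + 260 = 251)
(-1992 + y) + q(X(-5)) = (-1992 + 251) + 36/6 = -1741 + 36*(⅙) = -1741 + 6 = -1735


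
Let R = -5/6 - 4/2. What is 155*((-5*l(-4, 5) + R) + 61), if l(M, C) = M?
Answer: 72695/6 ≈ 12116.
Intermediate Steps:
R = -17/6 (R = -5*⅙ - 4*½ = -⅚ - 2 = -17/6 ≈ -2.8333)
155*((-5*l(-4, 5) + R) + 61) = 155*((-5*(-4) - 17/6) + 61) = 155*((20 - 17/6) + 61) = 155*(103/6 + 61) = 155*(469/6) = 72695/6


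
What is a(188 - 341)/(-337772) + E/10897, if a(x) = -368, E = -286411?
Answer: -24184401549/920175371 ≈ -26.282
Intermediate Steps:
a(188 - 341)/(-337772) + E/10897 = -368/(-337772) - 286411/10897 = -368*(-1/337772) - 286411*1/10897 = 92/84443 - 286411/10897 = -24184401549/920175371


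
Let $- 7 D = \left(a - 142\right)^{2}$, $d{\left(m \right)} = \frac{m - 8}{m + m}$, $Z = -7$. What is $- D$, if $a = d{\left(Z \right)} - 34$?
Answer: $\frac{5997601}{1372} \approx 4371.4$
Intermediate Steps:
$d{\left(m \right)} = \frac{-8 + m}{2 m}$
$a = - \frac{461}{14}$ ($a = \frac{-8 - 7}{2 \left(-7\right)} - 34 = \frac{1}{2} \left(- \frac{1}{7}\right) \left(-15\right) - 34 = \frac{15}{14} - 34 = - \frac{461}{14} \approx -32.929$)
$D = - \frac{5997601}{1372}$ ($D = - \frac{\left(- \frac{461}{14} - 142\right)^{2}}{7} = - \frac{\left(- \frac{2449}{14}\right)^{2}}{7} = \left(- \frac{1}{7}\right) \frac{5997601}{196} = - \frac{5997601}{1372} \approx -4371.4$)
$- D = \left(-1\right) \left(- \frac{5997601}{1372}\right) = \frac{5997601}{1372}$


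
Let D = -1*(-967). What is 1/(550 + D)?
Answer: 1/1517 ≈ 0.00065920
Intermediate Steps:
D = 967
1/(550 + D) = 1/(550 + 967) = 1/1517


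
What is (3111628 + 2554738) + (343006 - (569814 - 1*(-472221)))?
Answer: 4967337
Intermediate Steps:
(3111628 + 2554738) + (343006 - (569814 - 1*(-472221))) = 5666366 + (343006 - (569814 + 472221)) = 5666366 + (343006 - 1*1042035) = 5666366 + (343006 - 1042035) = 5666366 - 699029 = 4967337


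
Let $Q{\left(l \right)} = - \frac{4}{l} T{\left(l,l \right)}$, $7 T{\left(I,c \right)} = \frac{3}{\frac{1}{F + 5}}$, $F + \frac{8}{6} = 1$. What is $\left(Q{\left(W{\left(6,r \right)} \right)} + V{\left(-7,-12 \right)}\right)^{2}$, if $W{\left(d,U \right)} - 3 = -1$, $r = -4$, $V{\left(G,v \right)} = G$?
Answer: $121$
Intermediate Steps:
$F = - \frac{1}{3}$ ($F = - \frac{4}{3} + 1 = - \frac{1}{3} \approx -0.33333$)
$T{\left(I,c \right)} = 2$ ($T{\left(I,c \right)} = \frac{3 \frac{1}{\frac{1}{- \frac{1}{3} + 5}}}{7} = \frac{3 \frac{1}{\frac{1}{\frac{14}{3}}}}{7} = \frac{3 \frac{1}{\frac{3}{14}}}{7} = \frac{3 \cdot \frac{14}{3}}{7} = \frac{1}{7} \cdot 14 = 2$)
$W{\left(d,U \right)} = 2$ ($W{\left(d,U \right)} = 3 - 1 = 2$)
$Q{\left(l \right)} = - \frac{8}{l}$ ($Q{\left(l \right)} = - \frac{4}{l} 2 = - \frac{8}{l}$)
$\left(Q{\left(W{\left(6,r \right)} \right)} + V{\left(-7,-12 \right)}\right)^{2} = \left(- \frac{8}{2} - 7\right)^{2} = \left(\left(-8\right) \frac{1}{2} - 7\right)^{2} = \left(-4 - 7\right)^{2} = \left(-11\right)^{2} = 121$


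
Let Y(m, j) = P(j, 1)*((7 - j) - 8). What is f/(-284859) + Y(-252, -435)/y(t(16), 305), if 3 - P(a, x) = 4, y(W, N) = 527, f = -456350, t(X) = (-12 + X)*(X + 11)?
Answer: 3769924/4842603 ≈ 0.77849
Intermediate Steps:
t(X) = (-12 + X)*(11 + X)
P(a, x) = -1 (P(a, x) = 3 - 1*4 = 3 - 4 = -1)
Y(m, j) = 1 + j (Y(m, j) = -((7 - j) - 8) = -(-1 - j) = 1 + j)
f/(-284859) + Y(-252, -435)/y(t(16), 305) = -456350/(-284859) + (1 - 435)/527 = -456350*(-1/284859) - 434*1/527 = 456350/284859 - 14/17 = 3769924/4842603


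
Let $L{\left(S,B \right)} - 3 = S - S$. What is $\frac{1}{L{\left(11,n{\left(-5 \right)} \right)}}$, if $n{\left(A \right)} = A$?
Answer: $\frac{1}{3} \approx 0.33333$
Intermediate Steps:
$L{\left(S,B \right)} = 3$ ($L{\left(S,B \right)} = 3 + \left(S - S\right) = 3 + 0 = 3$)
$\frac{1}{L{\left(11,n{\left(-5 \right)} \right)}} = \frac{1}{3}$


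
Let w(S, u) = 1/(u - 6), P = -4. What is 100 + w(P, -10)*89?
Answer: 1511/16 ≈ 94.438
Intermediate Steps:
w(S, u) = 1/(-6 + u)
100 + w(P, -10)*89 = 100 + 89/(-6 - 10) = 100 + 89/(-16) = 100 - 1/16*89 = 100 - 89/16 = 1511/16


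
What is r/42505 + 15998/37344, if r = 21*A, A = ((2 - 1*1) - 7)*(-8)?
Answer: 358818871/793653360 ≈ 0.45211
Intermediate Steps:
A = 48 (A = ((2 - 1) - 7)*(-8) = (1 - 7)*(-8) = -6*(-8) = 48)
r = 1008 (r = 21*48 = 1008)
r/42505 + 15998/37344 = 1008/42505 + 15998/37344 = 1008*(1/42505) + 15998*(1/37344) = 1008/42505 + 7999/18672 = 358818871/793653360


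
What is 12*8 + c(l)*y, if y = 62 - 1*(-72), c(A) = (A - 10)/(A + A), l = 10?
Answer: 96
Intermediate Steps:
c(A) = (-10 + A)/(2*A) (c(A) = (-10 + A)/((2*A)) = (-10 + A)*(1/(2*A)) = (-10 + A)/(2*A))
y = 134 (y = 62 + 72 = 134)
12*8 + c(l)*y = 12*8 + ((1/2)*(-10 + 10)/10)*134 = 96 + ((1/2)*(1/10)*0)*134 = 96 + 0*134 = 96 + 0 = 96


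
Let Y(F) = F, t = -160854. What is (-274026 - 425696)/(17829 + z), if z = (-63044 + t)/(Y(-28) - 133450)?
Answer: -23349373279/595000790 ≈ -39.243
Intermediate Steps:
z = 111949/66739 (z = (-63044 - 160854)/(-28 - 133450) = -223898/(-133478) = -223898*(-1/133478) = 111949/66739 ≈ 1.6774)
(-274026 - 425696)/(17829 + z) = (-274026 - 425696)/(17829 + 111949/66739) = -699722/1190001580/66739 = -699722*66739/1190001580 = -23349373279/595000790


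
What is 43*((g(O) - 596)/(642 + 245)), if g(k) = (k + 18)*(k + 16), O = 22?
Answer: 39732/887 ≈ 44.794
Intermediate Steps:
g(k) = (16 + k)*(18 + k) (g(k) = (18 + k)*(16 + k) = (16 + k)*(18 + k))
43*((g(O) - 596)/(642 + 245)) = 43*(((288 + 22² + 34*22) - 596)/(642 + 245)) = 43*(((288 + 484 + 748) - 596)/887) = 43*((1520 - 596)*(1/887)) = 43*(924*(1/887)) = 43*(924/887) = 39732/887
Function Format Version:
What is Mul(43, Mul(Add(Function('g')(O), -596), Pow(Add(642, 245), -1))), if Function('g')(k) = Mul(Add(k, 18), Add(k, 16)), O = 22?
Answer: Rational(39732, 887) ≈ 44.794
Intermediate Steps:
Function('g')(k) = Mul(Add(16, k), Add(18, k)) (Function('g')(k) = Mul(Add(18, k), Add(16, k)) = Mul(Add(16, k), Add(18, k)))
Mul(43, Mul(Add(Function('g')(O), -596), Pow(Add(642, 245), -1))) = Mul(43, Mul(Add(Add(288, Pow(22, 2), Mul(34, 22)), -596), Pow(Add(642, 245), -1))) = Mul(43, Mul(Add(Add(288, 484, 748), -596), Pow(887, -1))) = Mul(43, Mul(Add(1520, -596), Rational(1, 887))) = Mul(43, Mul(924, Rational(1, 887))) = Mul(43, Rational(924, 887)) = Rational(39732, 887)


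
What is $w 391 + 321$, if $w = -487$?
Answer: $-190096$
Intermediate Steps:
$w 391 + 321 = \left(-487\right) 391 + 321 = -190417 + 321 = -190096$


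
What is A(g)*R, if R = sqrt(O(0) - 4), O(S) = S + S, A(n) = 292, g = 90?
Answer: 584*I ≈ 584.0*I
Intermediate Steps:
O(S) = 2*S
R = 2*I (R = sqrt(2*0 - 4) = sqrt(0 - 4) = sqrt(-4) = 2*I ≈ 2.0*I)
A(g)*R = 292*(2*I) = 584*I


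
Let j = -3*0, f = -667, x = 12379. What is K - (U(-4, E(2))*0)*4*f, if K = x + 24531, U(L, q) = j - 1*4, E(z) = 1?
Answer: 36910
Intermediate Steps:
j = 0
U(L, q) = -4 (U(L, q) = 0 - 1*4 = 0 - 4 = -4)
K = 36910 (K = 12379 + 24531 = 36910)
K - (U(-4, E(2))*0)*4*f = 36910 - -4*0*4*(-667) = 36910 - 0*4*(-667) = 36910 - 0*(-667) = 36910 - 1*0 = 36910 + 0 = 36910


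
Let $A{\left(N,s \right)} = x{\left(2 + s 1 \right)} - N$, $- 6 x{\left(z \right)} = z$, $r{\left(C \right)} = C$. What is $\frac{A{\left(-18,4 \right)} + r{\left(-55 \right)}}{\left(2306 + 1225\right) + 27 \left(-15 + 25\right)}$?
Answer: $- \frac{38}{3801} \approx -0.0099974$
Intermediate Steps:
$x{\left(z \right)} = - \frac{z}{6}$
$A{\left(N,s \right)} = - \frac{1}{3} - N - \frac{s}{6}$ ($A{\left(N,s \right)} = - \frac{2 + s 1}{6} - N = - \frac{2 + s}{6} - N = \left(- \frac{1}{3} - \frac{s}{6}\right) - N = - \frac{1}{3} - N - \frac{s}{6}$)
$\frac{A{\left(-18,4 \right)} + r{\left(-55 \right)}}{\left(2306 + 1225\right) + 27 \left(-15 + 25\right)} = \frac{\left(- \frac{1}{3} - -18 - \frac{2}{3}\right) - 55}{\left(2306 + 1225\right) + 27 \left(-15 + 25\right)} = \frac{\left(- \frac{1}{3} + 18 - \frac{2}{3}\right) - 55}{3531 + 27 \cdot 10} = \frac{17 - 55}{3531 + 270} = - \frac{38}{3801}$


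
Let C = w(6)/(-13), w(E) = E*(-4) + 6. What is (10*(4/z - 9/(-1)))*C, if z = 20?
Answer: 1656/13 ≈ 127.38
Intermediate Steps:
w(E) = 6 - 4*E (w(E) = -4*E + 6 = 6 - 4*E)
C = 18/13 (C = (6 - 4*6)/(-13) = (6 - 24)*(-1/13) = -18*(-1/13) = 18/13 ≈ 1.3846)
(10*(4/z - 9/(-1)))*C = (10*(4/20 - 9/(-1)))*(18/13) = (10*(4*(1/20) - 9*(-1)))*(18/13) = (10*(1/5 + 9))*(18/13) = (10*(46/5))*(18/13) = 92*(18/13) = 1656/13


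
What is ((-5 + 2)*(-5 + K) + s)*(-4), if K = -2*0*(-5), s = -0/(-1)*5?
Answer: -60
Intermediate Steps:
s = 0 (s = -0*(-1)*5 = -5*0*5 = 0*5 = 0)
K = 0 (K = 0*(-5) = 0)
((-5 + 2)*(-5 + K) + s)*(-4) = ((-5 + 2)*(-5 + 0) + 0)*(-4) = (-3*(-5) + 0)*(-4) = (15 + 0)*(-4) = 15*(-4) = -60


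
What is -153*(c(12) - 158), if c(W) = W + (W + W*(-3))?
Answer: 26010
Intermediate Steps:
c(W) = -W (c(W) = W + (W - 3*W) = W - 2*W = -W)
-153*(c(12) - 158) = -153*(-1*12 - 158) = -153*(-12 - 158) = -153*(-170) = 26010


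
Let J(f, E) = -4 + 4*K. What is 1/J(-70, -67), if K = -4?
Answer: -1/20 ≈ -0.050000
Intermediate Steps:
J(f, E) = -20 (J(f, E) = -4 + 4*(-4) = -4 - 16 = -20)
1/J(-70, -67) = 1/(-20) = -1/20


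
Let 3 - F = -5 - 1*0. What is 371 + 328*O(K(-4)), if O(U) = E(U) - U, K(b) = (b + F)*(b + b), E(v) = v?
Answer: 371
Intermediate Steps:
F = 8 (F = 3 - (-5 - 1*0) = 3 - (-5 + 0) = 3 - 1*(-5) = 3 + 5 = 8)
K(b) = 2*b*(8 + b) (K(b) = (b + 8)*(b + b) = (8 + b)*(2*b) = 2*b*(8 + b))
O(U) = 0 (O(U) = U - U = 0)
371 + 328*O(K(-4)) = 371 + 328*0 = 371 + 0 = 371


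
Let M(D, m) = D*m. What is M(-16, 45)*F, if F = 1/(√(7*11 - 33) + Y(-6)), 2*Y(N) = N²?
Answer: -324/7 + 36*√11/7 ≈ -29.229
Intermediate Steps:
Y(N) = N²/2
F = 1/(18 + 2*√11) (F = 1/(√(7*11 - 33) + (½)*(-6)²) = 1/(√(77 - 33) + (½)*36) = 1/(√44 + 18) = 1/(2*√11 + 18) = 1/(18 + 2*√11) ≈ 0.040596)
M(-16, 45)*F = (-16*45)*(9/140 - √11/140) = -720*(9/140 - √11/140) = -324/7 + 36*√11/7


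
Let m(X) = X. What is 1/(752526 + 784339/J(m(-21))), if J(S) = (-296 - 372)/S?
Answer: 668/519158487 ≈ 1.2867e-6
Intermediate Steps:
J(S) = -668/S
1/(752526 + 784339/J(m(-21))) = 1/(752526 + 784339/((-668/(-21)))) = 1/(752526 + 784339/((-668*(-1/21)))) = 1/(752526 + 784339/(668/21)) = 1/(752526 + 784339*(21/668)) = 1/(752526 + 16471119/668) = 1/(519158487/668) = 668/519158487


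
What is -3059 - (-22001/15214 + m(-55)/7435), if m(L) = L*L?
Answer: -69180912845/22623218 ≈ -3058.0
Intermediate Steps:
m(L) = L²
-3059 - (-22001/15214 + m(-55)/7435) = -3059 - (-22001/15214 + (-55)²/7435) = -3059 - (-22001*1/15214 + 3025*(1/7435)) = -3059 - (-22001/15214 + 605/1487) = -3059 - 1*(-23511017/22623218) = -3059 + 23511017/22623218 = -69180912845/22623218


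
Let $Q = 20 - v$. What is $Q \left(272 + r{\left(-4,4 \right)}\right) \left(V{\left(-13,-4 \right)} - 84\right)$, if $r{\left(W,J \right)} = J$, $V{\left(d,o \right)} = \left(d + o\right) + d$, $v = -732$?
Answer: $-23660928$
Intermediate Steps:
$V{\left(d,o \right)} = o + 2 d$
$Q = 752$ ($Q = 20 - -732 = 20 + 732 = 752$)
$Q \left(272 + r{\left(-4,4 \right)}\right) \left(V{\left(-13,-4 \right)} - 84\right) = 752 \left(272 + 4\right) \left(\left(-4 + 2 \left(-13\right)\right) - 84\right) = 752 \cdot 276 \left(\left(-4 - 26\right) - 84\right) = 752 \cdot 276 \left(-30 - 84\right) = 752 \cdot 276 \left(-114\right) = 752 \left(-31464\right) = -23660928$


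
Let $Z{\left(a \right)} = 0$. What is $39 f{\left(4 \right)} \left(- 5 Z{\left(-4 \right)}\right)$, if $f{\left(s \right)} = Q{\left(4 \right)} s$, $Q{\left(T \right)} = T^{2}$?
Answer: $0$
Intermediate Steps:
$f{\left(s \right)} = 16 s$ ($f{\left(s \right)} = 4^{2} s = 16 s$)
$39 f{\left(4 \right)} \left(- 5 Z{\left(-4 \right)}\right) = 39 \cdot 16 \cdot 4 \left(\left(-5\right) 0\right) = 39 \cdot 64 \cdot 0 = 2496 \cdot 0 = 0$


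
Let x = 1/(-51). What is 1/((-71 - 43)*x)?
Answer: 17/38 ≈ 0.44737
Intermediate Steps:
x = -1/51 ≈ -0.019608
1/((-71 - 43)*x) = 1/((-71 - 43)*(-1/51)) = 1/(-114*(-1/51)) = 1/(38/17) = 17/38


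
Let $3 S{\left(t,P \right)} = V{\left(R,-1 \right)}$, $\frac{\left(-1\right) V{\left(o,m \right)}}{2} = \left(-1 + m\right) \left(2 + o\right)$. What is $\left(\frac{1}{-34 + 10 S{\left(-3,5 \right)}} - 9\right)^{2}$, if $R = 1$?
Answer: $\frac{2809}{36} \approx 78.028$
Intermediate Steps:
$V{\left(o,m \right)} = - 2 \left(-1 + m\right) \left(2 + o\right)$
$S{\left(t,P \right)} = 4$ ($S{\left(t,P \right)} = \frac{4 - -4 + 2 \cdot 1 - \left(-2\right) 1}{3} = \frac{4 + 4 + 2 + 2}{3} = \frac{1}{3} \cdot 12 = 4$)
$\left(\frac{1}{-34 + 10 S{\left(-3,5 \right)}} - 9\right)^{2} = \left(\frac{1}{-34 + 10 \cdot 4} - 9\right)^{2} = \left(\frac{1}{-34 + 40} - 9\right)^{2} = \left(\frac{1}{6} - 9\right)^{2} = \left(- \frac{53}{6}\right)^{2} = \frac{2809}{36}$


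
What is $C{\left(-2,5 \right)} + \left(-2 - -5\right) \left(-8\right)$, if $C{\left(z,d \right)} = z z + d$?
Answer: $-15$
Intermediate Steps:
$C{\left(z,d \right)} = d + z^{2}$ ($C{\left(z,d \right)} = z^{2} + d = d + z^{2}$)
$C{\left(-2,5 \right)} + \left(-2 - -5\right) \left(-8\right) = \left(5 + \left(-2\right)^{2}\right) + \left(-2 - -5\right) \left(-8\right) = \left(5 + 4\right) + \left(-2 + 5\right) \left(-8\right) = 9 + 3 \left(-8\right) = 9 - 24 = -15$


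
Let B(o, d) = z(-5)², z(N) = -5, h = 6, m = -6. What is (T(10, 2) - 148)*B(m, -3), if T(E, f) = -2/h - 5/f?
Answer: -22625/6 ≈ -3770.8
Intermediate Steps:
T(E, f) = -⅓ - 5/f (T(E, f) = -2/6 - 5/f = -2*⅙ - 5/f = -⅓ - 5/f)
B(o, d) = 25 (B(o, d) = (-5)² = 25)
(T(10, 2) - 148)*B(m, -3) = ((⅓)*(-15 - 1*2)/2 - 148)*25 = ((⅓)*(½)*(-15 - 2) - 148)*25 = ((⅓)*(½)*(-17) - 148)*25 = (-17/6 - 148)*25 = -905/6*25 = -22625/6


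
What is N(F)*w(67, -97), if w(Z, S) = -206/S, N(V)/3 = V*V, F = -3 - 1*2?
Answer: 15450/97 ≈ 159.28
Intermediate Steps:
F = -5 (F = -3 - 2 = -5)
N(V) = 3*V**2 (N(V) = 3*(V*V) = 3*V**2)
N(F)*w(67, -97) = (3*(-5)**2)*(-206/(-97)) = (3*25)*(-206*(-1/97)) = 75*(206/97) = 15450/97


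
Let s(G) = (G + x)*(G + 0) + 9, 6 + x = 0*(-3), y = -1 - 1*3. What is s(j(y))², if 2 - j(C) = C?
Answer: 81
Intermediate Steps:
y = -4 (y = -1 - 3 = -4)
j(C) = 2 - C
x = -6 (x = -6 + 0*(-3) = -6 + 0 = -6)
s(G) = 9 + G*(-6 + G) (s(G) = (G - 6)*(G + 0) + 9 = (-6 + G)*G + 9 = G*(-6 + G) + 9 = 9 + G*(-6 + G))
s(j(y))² = (9 + (2 - 1*(-4))² - 6*(2 - 1*(-4)))² = (9 + (2 + 4)² - 6*(2 + 4))² = (9 + 6² - 6*6)² = (9 + 36 - 36)² = 9² = 81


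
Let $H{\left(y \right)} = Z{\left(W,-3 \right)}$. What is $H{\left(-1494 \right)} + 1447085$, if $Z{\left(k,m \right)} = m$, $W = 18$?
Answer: $1447082$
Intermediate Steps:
$H{\left(y \right)} = -3$
$H{\left(-1494 \right)} + 1447085 = -3 + 1447085 = 1447082$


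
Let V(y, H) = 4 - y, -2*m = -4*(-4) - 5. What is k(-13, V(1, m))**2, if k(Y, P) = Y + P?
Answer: 100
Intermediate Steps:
m = -11/2 (m = -(-4*(-4) - 5)/2 = -(16 - 5)/2 = -1/2*11 = -11/2 ≈ -5.5000)
k(Y, P) = P + Y
k(-13, V(1, m))**2 = ((4 - 1*1) - 13)**2 = ((4 - 1) - 13)**2 = (3 - 13)**2 = (-10)**2 = 100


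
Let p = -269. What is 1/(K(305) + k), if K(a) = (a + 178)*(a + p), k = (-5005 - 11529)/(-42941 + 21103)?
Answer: 10919/189867839 ≈ 5.7508e-5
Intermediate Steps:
k = 8267/10919 (k = -16534/(-21838) = -16534*(-1/21838) = 8267/10919 ≈ 0.75712)
K(a) = (-269 + a)*(178 + a) (K(a) = (a + 178)*(a - 269) = (178 + a)*(-269 + a) = (-269 + a)*(178 + a))
1/(K(305) + k) = 1/((-47882 + 305**2 - 91*305) + 8267/10919) = 1/((-47882 + 93025 - 27755) + 8267/10919) = 1/(17388 + 8267/10919) = 1/(189867839/10919) = 10919/189867839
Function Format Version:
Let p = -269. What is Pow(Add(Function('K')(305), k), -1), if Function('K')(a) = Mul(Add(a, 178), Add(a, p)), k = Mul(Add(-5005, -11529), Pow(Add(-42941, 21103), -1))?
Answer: Rational(10919, 189867839) ≈ 5.7508e-5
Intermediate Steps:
k = Rational(8267, 10919) (k = Mul(-16534, Pow(-21838, -1)) = Mul(-16534, Rational(-1, 21838)) = Rational(8267, 10919) ≈ 0.75712)
Function('K')(a) = Mul(Add(-269, a), Add(178, a)) (Function('K')(a) = Mul(Add(a, 178), Add(a, -269)) = Mul(Add(178, a), Add(-269, a)) = Mul(Add(-269, a), Add(178, a)))
Pow(Add(Function('K')(305), k), -1) = Pow(Add(Add(-47882, Pow(305, 2), Mul(-91, 305)), Rational(8267, 10919)), -1) = Pow(Add(Add(-47882, 93025, -27755), Rational(8267, 10919)), -1) = Pow(Add(17388, Rational(8267, 10919)), -1) = Pow(Rational(189867839, 10919), -1) = Rational(10919, 189867839)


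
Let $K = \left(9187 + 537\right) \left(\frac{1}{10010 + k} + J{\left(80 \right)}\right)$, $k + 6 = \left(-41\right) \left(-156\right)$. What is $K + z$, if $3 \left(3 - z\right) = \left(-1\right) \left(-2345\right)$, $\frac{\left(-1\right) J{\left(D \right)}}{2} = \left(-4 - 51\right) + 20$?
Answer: $\frac{8362793693}{12300} \approx 6.799 \cdot 10^{5}$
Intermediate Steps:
$k = 6390$ ($k = -6 - -6396 = -6 + 6396 = 6390$)
$J{\left(D \right)} = 70$ ($J{\left(D \right)} = - 2 \left(\left(-4 - 51\right) + 20\right) = - 2 \left(-55 + 20\right) = \left(-2\right) \left(-35\right) = 70$)
$z = - \frac{2336}{3}$ ($z = 3 - \frac{\left(-1\right) \left(-2345\right)}{3} = 3 - \frac{2345}{3} = - \frac{2336}{3} \approx -778.67$)
$K = \frac{2790790431}{4100}$ ($K = \left(9187 + 537\right) \left(\frac{1}{10010 + 6390} + 70\right) = 9724 \left(\frac{1}{16400} + 70\right) = 9724 \cdot \frac{1148001}{16400} = \frac{2790790431}{4100} \approx 6.8068 \cdot 10^{5}$)
$K + z = \frac{2790790431}{4100} - \frac{2336}{3} = \frac{8362793693}{12300}$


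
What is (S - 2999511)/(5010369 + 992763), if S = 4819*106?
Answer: -2488697/6003132 ≈ -0.41457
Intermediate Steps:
S = 510814
(S - 2999511)/(5010369 + 992763) = (510814 - 2999511)/(5010369 + 992763) = -2488697/6003132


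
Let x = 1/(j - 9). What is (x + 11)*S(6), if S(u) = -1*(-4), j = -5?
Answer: 306/7 ≈ 43.714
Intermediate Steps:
x = -1/14 (x = 1/(-5 - 9) = 1/(-14) = -1/14 ≈ -0.071429)
S(u) = 4
(x + 11)*S(6) = (-1/14 + 11)*4 = (153/14)*4 = 306/7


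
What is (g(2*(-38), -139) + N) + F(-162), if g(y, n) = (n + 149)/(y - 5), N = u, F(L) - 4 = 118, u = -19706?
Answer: -1586314/81 ≈ -19584.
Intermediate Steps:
F(L) = 122 (F(L) = 4 + 118 = 122)
N = -19706
g(y, n) = (149 + n)/(-5 + y)
(g(2*(-38), -139) + N) + F(-162) = ((149 - 139)/(-5 + 2*(-38)) - 19706) + 122 = (10/(-5 - 76) - 19706) + 122 = (10/(-81) - 19706) + 122 = (-1/81*10 - 19706) + 122 = (-10/81 - 19706) + 122 = -1596196/81 + 122 = -1586314/81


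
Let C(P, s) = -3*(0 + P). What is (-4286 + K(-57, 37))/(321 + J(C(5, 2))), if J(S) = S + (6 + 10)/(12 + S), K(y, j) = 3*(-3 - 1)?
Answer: -6447/451 ≈ -14.295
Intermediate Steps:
C(P, s) = -3*P
K(y, j) = -12 (K(y, j) = 3*(-4) = -12)
J(S) = S + 16/(12 + S)
(-4286 + K(-57, 37))/(321 + J(C(5, 2))) = (-4286 - 12)/(321 + (16 + (-3*5)**2 + 12*(-3*5))/(12 - 3*5)) = -4298/(321 + (16 + (-15)**2 + 12*(-15))/(12 - 15)) = -4298/(321 + (16 + 225 - 180)/(-3)) = -4298/(321 - 1/3*61) = -4298/(321 - 61/3) = -4298/902/3 = -4298*3/902 = -6447/451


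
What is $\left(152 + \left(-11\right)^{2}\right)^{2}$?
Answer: $74529$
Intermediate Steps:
$\left(152 + \left(-11\right)^{2}\right)^{2} = \left(152 + 121\right)^{2} = 273^{2} = 74529$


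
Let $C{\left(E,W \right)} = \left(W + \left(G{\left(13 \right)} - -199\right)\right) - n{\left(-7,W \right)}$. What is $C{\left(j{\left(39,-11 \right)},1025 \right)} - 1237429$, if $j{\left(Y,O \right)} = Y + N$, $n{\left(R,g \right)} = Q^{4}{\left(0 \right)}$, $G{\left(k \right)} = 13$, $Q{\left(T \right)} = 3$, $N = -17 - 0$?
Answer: $-1236273$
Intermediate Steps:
$N = -17$ ($N = -17 + 0 = -17$)
$n{\left(R,g \right)} = 81$ ($n{\left(R,g \right)} = 3^{4} = 81$)
$j{\left(Y,O \right)} = -17 + Y$ ($j{\left(Y,O \right)} = Y - 17 = -17 + Y$)
$C{\left(E,W \right)} = 131 + W$ ($C{\left(E,W \right)} = \left(W + \left(13 - -199\right)\right) - 81 = \left(W + \left(13 + 199\right)\right) - 81 = \left(W + 212\right) - 81 = \left(212 + W\right) - 81 = 131 + W$)
$C{\left(j{\left(39,-11 \right)},1025 \right)} - 1237429 = \left(131 + 1025\right) - 1237429 = 1156 - 1237429 = -1236273$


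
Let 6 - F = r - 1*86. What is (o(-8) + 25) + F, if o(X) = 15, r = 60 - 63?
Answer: 135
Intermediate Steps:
r = -3
F = 95 (F = 6 - (-3 - 1*86) = 6 - (-3 - 86) = 6 - 1*(-89) = 6 + 89 = 95)
(o(-8) + 25) + F = (15 + 25) + 95 = 40 + 95 = 135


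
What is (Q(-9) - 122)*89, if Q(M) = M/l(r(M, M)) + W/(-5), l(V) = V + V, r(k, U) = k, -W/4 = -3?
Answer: -110271/10 ≈ -11027.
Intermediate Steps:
W = 12 (W = -4*(-3) = 12)
l(V) = 2*V
Q(M) = -19/10 (Q(M) = M/((2*M)) + 12/(-5) = M*(1/(2*M)) + 12*(-⅕) = ½ - 12/5 = -19/10)
(Q(-9) - 122)*89 = (-19/10 - 122)*89 = -1239/10*89 = -110271/10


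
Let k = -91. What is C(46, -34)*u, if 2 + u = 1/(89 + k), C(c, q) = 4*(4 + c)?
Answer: -500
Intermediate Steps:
C(c, q) = 16 + 4*c
u = -5/2 (u = -2 + 1/(89 - 91) = -2 + 1/(-2) = -2 - 1/2 = -5/2 ≈ -2.5000)
C(46, -34)*u = (16 + 4*46)*(-5/2) = (16 + 184)*(-5/2) = 200*(-5/2) = -500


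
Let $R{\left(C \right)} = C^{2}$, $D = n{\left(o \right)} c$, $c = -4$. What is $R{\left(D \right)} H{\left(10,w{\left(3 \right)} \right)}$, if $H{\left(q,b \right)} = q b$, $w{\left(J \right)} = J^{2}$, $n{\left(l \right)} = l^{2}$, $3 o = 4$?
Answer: $\frac{40960}{9} \approx 4551.1$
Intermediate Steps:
$o = \frac{4}{3}$ ($o = \frac{1}{3} \cdot 4 = \frac{4}{3} \approx 1.3333$)
$D = - \frac{64}{9}$ ($D = \left(\frac{4}{3}\right)^{2} \left(-4\right) = \frac{16}{9} \left(-4\right) = - \frac{64}{9} \approx -7.1111$)
$H{\left(q,b \right)} = b q$
$R{\left(D \right)} H{\left(10,w{\left(3 \right)} \right)} = \left(- \frac{64}{9}\right)^{2} \cdot 3^{2} \cdot 10 = \frac{4096 \cdot 9 \cdot 10}{81} = \frac{4096}{81} \cdot 90 = \frac{40960}{9}$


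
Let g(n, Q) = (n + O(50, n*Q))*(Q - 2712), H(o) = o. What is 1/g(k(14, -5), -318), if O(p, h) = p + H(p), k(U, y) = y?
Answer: -1/287850 ≈ -3.4740e-6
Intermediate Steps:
O(p, h) = 2*p (O(p, h) = p + p = 2*p)
g(n, Q) = (-2712 + Q)*(100 + n) (g(n, Q) = (n + 2*50)*(Q - 2712) = (n + 100)*(-2712 + Q) = (100 + n)*(-2712 + Q) = (-2712 + Q)*(100 + n))
1/g(k(14, -5), -318) = 1/(-271200 - 2712*(-5) + 100*(-318) - 318*(-5)) = 1/(-271200 + 13560 - 31800 + 1590) = 1/(-287850) = -1/287850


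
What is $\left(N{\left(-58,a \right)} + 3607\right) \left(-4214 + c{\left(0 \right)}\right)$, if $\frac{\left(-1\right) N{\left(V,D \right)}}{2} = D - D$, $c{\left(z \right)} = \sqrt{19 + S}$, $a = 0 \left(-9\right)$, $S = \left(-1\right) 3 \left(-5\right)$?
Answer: $-15199898 + 3607 \sqrt{34} \approx -1.5179 \cdot 10^{7}$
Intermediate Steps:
$S = 15$ ($S = \left(-3\right) \left(-5\right) = 15$)
$a = 0$
$c{\left(z \right)} = \sqrt{34}$ ($c{\left(z \right)} = \sqrt{19 + 15} = \sqrt{34}$)
$N{\left(V,D \right)} = 0$ ($N{\left(V,D \right)} = - 2 \left(D - D\right) = \left(-2\right) 0 = 0$)
$\left(N{\left(-58,a \right)} + 3607\right) \left(-4214 + c{\left(0 \right)}\right) = \left(0 + 3607\right) \left(-4214 + \sqrt{34}\right) = 3607 \left(-4214 + \sqrt{34}\right) = -15199898 + 3607 \sqrt{34}$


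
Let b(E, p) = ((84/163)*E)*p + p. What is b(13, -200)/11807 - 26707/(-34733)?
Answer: 42680733487/66845082553 ≈ 0.63850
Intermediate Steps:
b(E, p) = p + 84*E*p/163 (b(E, p) = ((84*(1/163))*E)*p + p = (84*E/163)*p + p = 84*E*p/163 + p = p + 84*E*p/163)
b(13, -200)/11807 - 26707/(-34733) = ((1/163)*(-200)*(163 + 84*13))/11807 - 26707/(-34733) = ((1/163)*(-200)*(163 + 1092))*(1/11807) - 26707*(-1/34733) = ((1/163)*(-200)*1255)*(1/11807) + 26707/34733 = -251000/163*1/11807 + 26707/34733 = -251000/1924541 + 26707/34733 = 42680733487/66845082553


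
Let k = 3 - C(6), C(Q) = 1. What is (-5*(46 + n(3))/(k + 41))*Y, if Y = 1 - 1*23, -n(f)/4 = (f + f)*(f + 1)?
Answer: -5500/43 ≈ -127.91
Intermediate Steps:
n(f) = -8*f*(1 + f) (n(f) = -4*(f + f)*(f + 1) = -4*2*f*(1 + f) = -8*f*(1 + f))
Y = -22 (Y = 1 - 23 = -22)
k = 2 (k = 3 - 1*1 = 3 - 1 = 2)
(-5*(46 + n(3))/(k + 41))*Y = -5*(46 - 8*3*(1 + 3))/(2 + 41)*(-22) = -5*(46 - 8*3*4)/43*(-22) = -5*(46 - 96)/43*(-22) = -(-250)/43*(-22) = -5*(-50/43)*(-22) = (250/43)*(-22) = -5500/43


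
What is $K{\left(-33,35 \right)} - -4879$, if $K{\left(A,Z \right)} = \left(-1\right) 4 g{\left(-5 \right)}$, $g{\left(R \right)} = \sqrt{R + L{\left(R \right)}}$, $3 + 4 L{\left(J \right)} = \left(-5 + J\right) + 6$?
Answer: $4879 - 6 i \sqrt{3} \approx 4879.0 - 10.392 i$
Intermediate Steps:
$L{\left(J \right)} = - \frac{1}{2} + \frac{J}{4}$ ($L{\left(J \right)} = - \frac{3}{4} + \frac{\left(-5 + J\right) + 6}{4} = - \frac{3}{4} + \frac{1 + J}{4} = - \frac{3}{4} + \left(\frac{1}{4} + \frac{J}{4}\right) = - \frac{1}{2} + \frac{J}{4}$)
$g{\left(R \right)} = \sqrt{- \frac{1}{2} + \frac{5 R}{4}}$ ($g{\left(R \right)} = \sqrt{R + \left(- \frac{1}{2} + \frac{R}{4}\right)} = \sqrt{- \frac{1}{2} + \frac{5 R}{4}}$)
$K{\left(A,Z \right)} = - 6 i \sqrt{3}$ ($K{\left(A,Z \right)} = \left(-1\right) 4 \frac{\sqrt{-2 + 5 \left(-5\right)}}{2} = - 4 \frac{\sqrt{-2 - 25}}{2} = - 4 \frac{\sqrt{-27}}{2} = - 4 \frac{3 i \sqrt{3}}{2} = - 6 i \sqrt{3}$)
$K{\left(-33,35 \right)} - -4879 = - 6 i \sqrt{3} - -4879 = - 6 i \sqrt{3} + 4879 = 4879 - 6 i \sqrt{3}$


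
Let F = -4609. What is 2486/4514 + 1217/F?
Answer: 2982218/10402513 ≈ 0.28668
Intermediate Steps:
2486/4514 + 1217/F = 2486/4514 + 1217/(-4609) = 2486*(1/4514) + 1217*(-1/4609) = 1243/2257 - 1217/4609 = 2982218/10402513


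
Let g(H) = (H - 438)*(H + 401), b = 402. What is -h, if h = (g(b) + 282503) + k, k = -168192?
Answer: -85403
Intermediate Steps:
g(H) = (-438 + H)*(401 + H)
h = 85403 (h = ((-175638 + 402² - 37*402) + 282503) - 168192 = ((-175638 + 161604 - 14874) + 282503) - 168192 = (-28908 + 282503) - 168192 = 253595 - 168192 = 85403)
-h = -1*85403 = -85403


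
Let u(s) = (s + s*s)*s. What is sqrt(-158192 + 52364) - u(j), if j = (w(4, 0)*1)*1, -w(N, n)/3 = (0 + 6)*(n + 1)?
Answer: 5508 + 2*I*sqrt(26457) ≈ 5508.0 + 325.31*I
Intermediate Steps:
w(N, n) = -18 - 18*n (w(N, n) = -3*(0 + 6)*(n + 1) = -18*(1 + n) = -3*(6 + 6*n) = -18 - 18*n)
j = -18 (j = ((-18 - 18*0)*1)*1 = ((-18 + 0)*1)*1 = -18*1*1 = -18*1 = -18)
u(s) = s*(s + s**2) (u(s) = (s + s**2)*s = s*(s + s**2))
sqrt(-158192 + 52364) - u(j) = sqrt(-158192 + 52364) - (-18)**2*(1 - 18) = sqrt(-105828) - 324*(-17) = 2*I*sqrt(26457) - 1*(-5508) = 2*I*sqrt(26457) + 5508 = 5508 + 2*I*sqrt(26457)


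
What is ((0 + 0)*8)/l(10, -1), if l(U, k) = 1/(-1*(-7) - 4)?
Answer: 0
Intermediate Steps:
l(U, k) = ⅓ (l(U, k) = 1/(7 - 4) = 1/3 = ⅓)
((0 + 0)*8)/l(10, -1) = ((0 + 0)*8)/(⅓) = 3*(0*8) = 3*0 = 0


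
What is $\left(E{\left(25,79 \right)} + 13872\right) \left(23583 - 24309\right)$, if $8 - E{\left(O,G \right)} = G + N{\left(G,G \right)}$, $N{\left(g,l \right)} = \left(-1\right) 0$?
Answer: $-10019526$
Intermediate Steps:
$N{\left(g,l \right)} = 0$
$E{\left(O,G \right)} = 8 - G$ ($E{\left(O,G \right)} = 8 - \left(G + 0\right) = 8 - G$)
$\left(E{\left(25,79 \right)} + 13872\right) \left(23583 - 24309\right) = \left(\left(8 - 79\right) + 13872\right) \left(23583 - 24309\right) = \left(\left(8 - 79\right) + 13872\right) \left(-726\right) = \left(-71 + 13872\right) \left(-726\right) = 13801 \left(-726\right) = -10019526$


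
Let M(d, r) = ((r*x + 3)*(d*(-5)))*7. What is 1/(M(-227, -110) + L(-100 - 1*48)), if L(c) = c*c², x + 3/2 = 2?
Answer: -1/3654932 ≈ -2.7360e-7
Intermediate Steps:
x = ½ (x = -3/2 + 2 = ½ ≈ 0.50000)
L(c) = c³
M(d, r) = -35*d*(3 + r/2) (M(d, r) = ((r*(½) + 3)*(d*(-5)))*7 = ((r/2 + 3)*(-5*d))*7 = ((3 + r/2)*(-5*d))*7 = -5*d*(3 + r/2)*7 = -35*d*(3 + r/2))
1/(M(-227, -110) + L(-100 - 1*48)) = 1/(-35/2*(-227)*(6 - 110) + (-100 - 1*48)³) = 1/(-35/2*(-227)*(-104) + (-100 - 48)³) = 1/(-413140 + (-148)³) = 1/(-413140 - 3241792) = 1/(-3654932) = -1/3654932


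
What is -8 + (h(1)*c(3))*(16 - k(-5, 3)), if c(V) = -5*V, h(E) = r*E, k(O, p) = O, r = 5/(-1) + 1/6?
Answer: 3029/2 ≈ 1514.5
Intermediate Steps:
r = -29/6 (r = 5*(-1) + 1*(1/6) = -5 + 1/6 = -29/6 ≈ -4.8333)
h(E) = -29*E/6
-8 + (h(1)*c(3))*(16 - k(-5, 3)) = -8 + ((-29/6*1)*(-5*3))*(16 - 1*(-5)) = -8 + (-29/6*(-15))*(16 + 5) = -8 + (145/2)*21 = -8 + 3045/2 = 3029/2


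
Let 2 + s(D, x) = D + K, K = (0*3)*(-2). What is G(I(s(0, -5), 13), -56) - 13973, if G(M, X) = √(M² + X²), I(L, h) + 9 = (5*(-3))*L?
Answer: -13973 + 7*√73 ≈ -13913.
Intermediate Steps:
K = 0 (K = 0*(-2) = 0)
s(D, x) = -2 + D (s(D, x) = -2 + (D + 0) = -2 + D)
I(L, h) = -9 - 15*L (I(L, h) = -9 + (5*(-3))*L = -9 - 15*L)
G(I(s(0, -5), 13), -56) - 13973 = √((-9 - 15*(-2 + 0))² + (-56)²) - 13973 = √((-9 - 15*(-2))² + 3136) - 13973 = √((-9 + 30)² + 3136) - 13973 = √(21² + 3136) - 13973 = √(441 + 3136) - 13973 = √3577 - 13973 = 7*√73 - 13973 = -13973 + 7*√73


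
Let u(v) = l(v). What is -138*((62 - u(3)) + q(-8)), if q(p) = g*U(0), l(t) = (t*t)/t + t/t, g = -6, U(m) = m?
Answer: -8004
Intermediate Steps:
l(t) = 1 + t (l(t) = t²/t + 1 = t + 1 = 1 + t)
u(v) = 1 + v
q(p) = 0 (q(p) = -6*0 = 0)
-138*((62 - u(3)) + q(-8)) = -138*((62 - (1 + 3)) + 0) = -138*((62 - 1*4) + 0) = -138*((62 - 4) + 0) = -138*(58 + 0) = -138*58 = -8004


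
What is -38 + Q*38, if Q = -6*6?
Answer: -1406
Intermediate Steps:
Q = -36
-38 + Q*38 = -38 - 36*38 = -38 - 1368 = -1406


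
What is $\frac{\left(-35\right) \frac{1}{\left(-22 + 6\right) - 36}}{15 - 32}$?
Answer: $- \frac{35}{884} \approx -0.039593$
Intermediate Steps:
$\frac{\left(-35\right) \frac{1}{\left(-22 + 6\right) - 36}}{15 - 32} = \frac{\left(-35\right) \frac{1}{-16 - 36}}{-17} = - \frac{35}{-52} \left(- \frac{1}{17}\right) = \left(-35\right) \left(- \frac{1}{52}\right) \left(- \frac{1}{17}\right) = \frac{35}{52} \left(- \frac{1}{17}\right) = - \frac{35}{884}$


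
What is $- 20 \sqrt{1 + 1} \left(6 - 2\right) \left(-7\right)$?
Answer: $560 \sqrt{2} \approx 791.96$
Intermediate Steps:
$- 20 \sqrt{1 + 1} \left(6 - 2\right) \left(-7\right) = - 20 \sqrt{2} \cdot 4 \left(-7\right) = - 20 \cdot 4 \sqrt{2} \left(-7\right) = - 80 \sqrt{2} \left(-7\right) = 560 \sqrt{2}$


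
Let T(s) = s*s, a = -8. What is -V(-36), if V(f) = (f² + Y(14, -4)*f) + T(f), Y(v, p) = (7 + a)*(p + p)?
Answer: -2304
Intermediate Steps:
T(s) = s²
Y(v, p) = -2*p (Y(v, p) = (7 - 8)*(p + p) = -2*p)
V(f) = 2*f² + 8*f (V(f) = (f² + (-2*(-4))*f) + f² = (f² + 8*f) + f² = 2*f² + 8*f)
-V(-36) = -2*(-36)*(4 - 36) = -2*(-36)*(-32) = -1*2304 = -2304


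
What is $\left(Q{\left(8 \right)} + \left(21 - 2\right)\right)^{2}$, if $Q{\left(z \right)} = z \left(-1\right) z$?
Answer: $2025$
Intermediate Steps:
$Q{\left(z \right)} = - z^{2}$ ($Q{\left(z \right)} = - z z = - z^{2}$)
$\left(Q{\left(8 \right)} + \left(21 - 2\right)\right)^{2} = \left(- 8^{2} + \left(21 - 2\right)\right)^{2} = \left(\left(-1\right) 64 + 19\right)^{2} = \left(-64 + 19\right)^{2} = \left(-45\right)^{2} = 2025$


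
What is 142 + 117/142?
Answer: 20281/142 ≈ 142.82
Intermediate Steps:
142 + 117/142 = 20281/142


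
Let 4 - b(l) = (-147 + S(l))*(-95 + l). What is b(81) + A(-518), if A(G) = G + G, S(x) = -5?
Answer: -3160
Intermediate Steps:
b(l) = -14436 + 152*l (b(l) = 4 - (-147 - 5)*(-95 + l) = 4 - (-152)*(-95 + l) = 4 - (14440 - 152*l) = 4 + (-14440 + 152*l) = -14436 + 152*l)
A(G) = 2*G
b(81) + A(-518) = (-14436 + 152*81) + 2*(-518) = (-14436 + 12312) - 1036 = -2124 - 1036 = -3160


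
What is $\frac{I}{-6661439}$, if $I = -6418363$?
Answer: $\frac{6418363}{6661439} \approx 0.96351$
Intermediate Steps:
$\frac{I}{-6661439} = - \frac{6418363}{-6661439} = \left(-6418363\right) \left(- \frac{1}{6661439}\right) = \frac{6418363}{6661439}$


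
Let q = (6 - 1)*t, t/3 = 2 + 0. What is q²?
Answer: 900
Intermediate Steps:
t = 6 (t = 3*(2 + 0) = 3*2 = 6)
q = 30 (q = (6 - 1)*6 = 5*6 = 30)
q² = 30² = 900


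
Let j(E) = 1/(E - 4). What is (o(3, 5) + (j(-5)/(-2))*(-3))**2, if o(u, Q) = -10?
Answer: 3721/36 ≈ 103.36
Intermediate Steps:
j(E) = 1/(-4 + E)
(o(3, 5) + (j(-5)/(-2))*(-3))**2 = (-10 + (1/(-4 - 5*(-2)))*(-3))**2 = (-10 + (-1/2/(-9))*(-3))**2 = (-10 - 1/9*(-1/2)*(-3))**2 = (-10 + (1/18)*(-3))**2 = (-10 - 1/6)**2 = (-61/6)**2 = 3721/36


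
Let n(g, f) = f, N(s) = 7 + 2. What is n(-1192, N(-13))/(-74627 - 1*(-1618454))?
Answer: 3/514609 ≈ 5.8297e-6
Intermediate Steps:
N(s) = 9
n(-1192, N(-13))/(-74627 - 1*(-1618454)) = 9/(-74627 - 1*(-1618454)) = 9/(-74627 + 1618454) = 9/1543827 = 9*(1/1543827) = 3/514609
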